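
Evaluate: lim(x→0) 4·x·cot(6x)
This is a 0·∞ indeterminate form.

Rewrite 0·∞ as a quotient (0/0 or ∞/∞ form), then apply L'Hôpital's rule:
  lim(x→0) 4·x·cot(6x) = 2/3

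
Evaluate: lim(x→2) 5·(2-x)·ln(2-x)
This is a 0·∞ indeterminate form.

Rewrite 0·∞ as a quotient (0/0 or ∞/∞ form), then apply L'Hôpital's rule:
  lim(x→2) 5·(2-x)·ln(2-x) = 0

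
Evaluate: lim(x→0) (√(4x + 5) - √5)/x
This is a standard limit.

Factor or rationalize the expression:
  lim(x→0) (√(4x + 5) - √5)/x = 2·sqrt(5)/5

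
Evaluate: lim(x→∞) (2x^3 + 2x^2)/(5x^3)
This is an ∞/∞ indeterminate form.

Apply L'Hôpital's rule: differentiate numerator and denominator separately.
  f(x) = 2·x^3 + 2·x^2   ⇒   f'(x) = 6·x^2 + 4·x
  g(x) = 5·x^3   ⇒   g'(x) = 15·x^2
  lim(x→∞) f'(x)/g'(x) = lim(x→∞) (6·x^2 + 4·x)/(15·x^2)
  = 2/5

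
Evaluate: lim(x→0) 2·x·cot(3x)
This is a 0·∞ indeterminate form.

Rewrite 0·∞ as a quotient (0/0 or ∞/∞ form), then apply L'Hôpital's rule:
  lim(x→0) 2·x·cot(3x) = 2/3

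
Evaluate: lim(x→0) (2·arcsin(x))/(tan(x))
This is a 0/0 indeterminate form.

Apply L'Hôpital's rule: differentiate numerator and denominator separately.
  f(x) = 2·asin(x)   ⇒   f'(x) = 2/sqrt(1 - x^2)
  g(x) = tan(x)   ⇒   g'(x) = tan(x)^2 + 1
  lim(x→0) f'(x)/g'(x) = lim(x→0) (2/sqrt(1 - x^2))/(tan(x)^2 + 1)
  = 2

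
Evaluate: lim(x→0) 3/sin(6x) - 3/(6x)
This is an ∞-∞ indeterminate form.

Combine fractions or rationalize to convert ∞-∞ to 0/0 form:
  lim(x→0) 3/sin(6x) - 3/(6x) = 0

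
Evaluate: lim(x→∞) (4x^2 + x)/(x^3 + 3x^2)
This is an ∞/∞ indeterminate form.

Apply L'Hôpital's rule: differentiate numerator and denominator separately.
  f(x) = 4·x^2 + x   ⇒   f'(x) = 8·x + 1
  g(x) = x^3 + 3·x^2   ⇒   g'(x) = 3·x^2 + 6·x
  lim(x→∞) f'(x)/g'(x) = lim(x→∞) (8·x + 1)/(3·x^2 + 6·x)
  = 0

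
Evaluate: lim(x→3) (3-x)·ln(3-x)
This is a 0·∞ indeterminate form.

Rewrite 0·∞ as a quotient (0/0 or ∞/∞ form), then apply L'Hôpital's rule:
  lim(x→3) (3-x)·ln(3-x) = 0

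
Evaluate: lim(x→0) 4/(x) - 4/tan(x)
This is an ∞-∞ indeterminate form.

Combine fractions or rationalize to convert ∞-∞ to 0/0 form:
  lim(x→0) 4/(x) - 4/tan(x) = 0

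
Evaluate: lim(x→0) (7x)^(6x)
This is an exponential indeterminate form.

For exponential indeterminate forms, take the natural log:
  Let L = lim(x→0) (7x)^(6x)
  Then ln(L) = lim(x→0) [exponent × ln(base)]
  Evaluate using L'Hôpital or standard limits, then exponentiate.
  L = 1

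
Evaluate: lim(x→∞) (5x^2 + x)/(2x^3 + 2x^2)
This is an ∞/∞ indeterminate form.

Apply L'Hôpital's rule: differentiate numerator and denominator separately.
  f(x) = 5·x^2 + x   ⇒   f'(x) = 10·x + 1
  g(x) = 2·x^3 + 2·x^2   ⇒   g'(x) = 6·x^2 + 4·x
  lim(x→∞) f'(x)/g'(x) = lim(x→∞) (10·x + 1)/(6·x^2 + 4·x)
  = 0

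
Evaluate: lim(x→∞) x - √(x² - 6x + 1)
This is an ∞-∞ indeterminate form.

Combine fractions or rationalize to convert ∞-∞ to 0/0 form:
  lim(x→∞) x - √(x² - 6x + 1) = 3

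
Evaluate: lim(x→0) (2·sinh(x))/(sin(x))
This is a 0/0 indeterminate form.

Apply L'Hôpital's rule: differentiate numerator and denominator separately.
  f(x) = 2·sinh(x)   ⇒   f'(x) = 2·cosh(x)
  g(x) = sin(x)   ⇒   g'(x) = cos(x)
  lim(x→0) f'(x)/g'(x) = lim(x→0) (2·cosh(x))/(cos(x))
  = 2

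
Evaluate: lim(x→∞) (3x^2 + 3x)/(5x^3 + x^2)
This is an ∞/∞ indeterminate form.

Apply L'Hôpital's rule: differentiate numerator and denominator separately.
  f(x) = 3·x^2 + 3·x   ⇒   f'(x) = 6·x + 3
  g(x) = 5·x^3 + x^2   ⇒   g'(x) = 15·x^2 + 2·x
  lim(x→∞) f'(x)/g'(x) = lim(x→∞) (6·x + 3)/(15·x^2 + 2·x)
  = 0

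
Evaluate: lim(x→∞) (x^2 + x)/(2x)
This is an ∞/∞ indeterminate form.

Apply L'Hôpital's rule: differentiate numerator and denominator separately.
  f(x) = x^2 + x   ⇒   f'(x) = 2·x + 1
  g(x) = 2·x   ⇒   g'(x) = 2
  lim(x→∞) f'(x)/g'(x) = lim(x→∞) (2·x + 1)/(2)
  = ∞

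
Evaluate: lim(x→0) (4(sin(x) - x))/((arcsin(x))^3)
This is a 0/0 indeterminate form.

Apply L'Hôpital's rule: differentiate numerator and denominator separately.
  f(x) = -4·x + 4·sin(x)   ⇒   f'(x) = 4·cos(x) - 4
  g(x) = asin(x)^3   ⇒   g'(x) = 3·asin(x)^2/sqrt(1 - x^2)
  lim(x→0) f'(x)/g'(x) = lim(x→0) (4·cos(x) - 4)/(3·asin(x)^2/sqrt(1 - x^2))
  = -2/3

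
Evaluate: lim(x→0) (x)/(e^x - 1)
This is a 0/0 indeterminate form.

Apply L'Hôpital's rule: differentiate numerator and denominator separately.
  f(x) = x   ⇒   f'(x) = 1
  g(x) = e^(x) - 1   ⇒   g'(x) = e^(x)
  lim(x→0) f'(x)/g'(x) = lim(x→0) (1)/(e^(x))
  = 1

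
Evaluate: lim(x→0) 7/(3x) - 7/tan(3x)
This is an ∞-∞ indeterminate form.

Combine fractions or rationalize to convert ∞-∞ to 0/0 form:
  lim(x→0) 7/(3x) - 7/tan(3x) = 0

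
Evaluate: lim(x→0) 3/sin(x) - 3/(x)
This is an ∞-∞ indeterminate form.

Combine fractions or rationalize to convert ∞-∞ to 0/0 form:
  lim(x→0) 3/sin(x) - 3/(x) = 0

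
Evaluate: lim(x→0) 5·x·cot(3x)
This is a 0·∞ indeterminate form.

Rewrite 0·∞ as a quotient (0/0 or ∞/∞ form), then apply L'Hôpital's rule:
  lim(x→0) 5·x·cot(3x) = 5/3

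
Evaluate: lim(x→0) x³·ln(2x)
This is a 0·∞ indeterminate form.

Rewrite 0·∞ as a quotient (0/0 or ∞/∞ form), then apply L'Hôpital's rule:
  lim(x→0) x³·ln(2x) = 0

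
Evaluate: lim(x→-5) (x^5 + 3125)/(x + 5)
This is a standard limit.

Factor or rationalize the expression:
  lim(x→-5) (x^5 + 3125)/(x + 5) = 3125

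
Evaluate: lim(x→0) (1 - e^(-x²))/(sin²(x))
This is a 0/0 indeterminate form.

Apply L'Hôpital's rule: differentiate numerator and denominator separately.
  f(x) = 1 - e^(-x^2)   ⇒   f'(x) = 2·x·e^(-x^2)
  g(x) = sin(x)^2   ⇒   g'(x) = 2·sin(x)·cos(x)
  lim(x→0) f'(x)/g'(x) = lim(x→0) (2·x·e^(-x^2))/(2·sin(x)·cos(x))
  = 1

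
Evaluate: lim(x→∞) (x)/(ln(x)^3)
This is an ∞/∞ indeterminate form.

Apply L'Hôpital's rule: differentiate numerator and denominator separately.
  f(x) = x   ⇒   f'(x) = 1
  g(x) = ln(x)^3   ⇒   g'(x) = 3·ln(x)^2/x
  lim(x→∞) f'(x)/g'(x) = lim(x→∞) (1)/(3·ln(x)^2/x)
  = ∞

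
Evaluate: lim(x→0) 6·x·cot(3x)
This is a 0·∞ indeterminate form.

Rewrite 0·∞ as a quotient (0/0 or ∞/∞ form), then apply L'Hôpital's rule:
  lim(x→0) 6·x·cot(3x) = 2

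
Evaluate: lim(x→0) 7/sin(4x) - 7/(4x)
This is an ∞-∞ indeterminate form.

Combine fractions or rationalize to convert ∞-∞ to 0/0 form:
  lim(x→0) 7/sin(4x) - 7/(4x) = 0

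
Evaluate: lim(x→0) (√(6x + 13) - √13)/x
This is a standard limit.

Factor or rationalize the expression:
  lim(x→0) (√(6x + 13) - √13)/x = 3·sqrt(13)/13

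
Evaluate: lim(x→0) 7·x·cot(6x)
This is a 0·∞ indeterminate form.

Rewrite 0·∞ as a quotient (0/0 or ∞/∞ form), then apply L'Hôpital's rule:
  lim(x→0) 7·x·cot(6x) = 7/6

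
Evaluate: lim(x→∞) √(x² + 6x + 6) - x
This is an ∞-∞ indeterminate form.

Combine fractions or rationalize to convert ∞-∞ to 0/0 form:
  lim(x→∞) √(x² + 6x + 6) - x = 3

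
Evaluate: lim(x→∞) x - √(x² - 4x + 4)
This is an ∞-∞ indeterminate form.

Combine fractions or rationalize to convert ∞-∞ to 0/0 form:
  lim(x→∞) x - √(x² - 4x + 4) = 2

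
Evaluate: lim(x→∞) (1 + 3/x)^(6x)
This is an exponential indeterminate form.

For exponential indeterminate forms, take the natural log:
  Let L = lim(x→∞) (1 + 3/x)^(6x)
  Then ln(L) = lim(x→∞) [exponent × ln(base)]
  Evaluate using L'Hôpital or standard limits, then exponentiate.
  L = e^(18)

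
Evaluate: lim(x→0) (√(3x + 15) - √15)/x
This is a standard limit.

Factor or rationalize the expression:
  lim(x→0) (√(3x + 15) - √15)/x = sqrt(15)/10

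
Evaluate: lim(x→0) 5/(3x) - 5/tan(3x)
This is an ∞-∞ indeterminate form.

Combine fractions or rationalize to convert ∞-∞ to 0/0 form:
  lim(x→0) 5/(3x) - 5/tan(3x) = 0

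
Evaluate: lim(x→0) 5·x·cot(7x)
This is a 0·∞ indeterminate form.

Rewrite 0·∞ as a quotient (0/0 or ∞/∞ form), then apply L'Hôpital's rule:
  lim(x→0) 5·x·cot(7x) = 5/7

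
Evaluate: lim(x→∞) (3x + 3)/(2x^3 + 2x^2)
This is an ∞/∞ indeterminate form.

Apply L'Hôpital's rule: differentiate numerator and denominator separately.
  f(x) = 3·x + 3   ⇒   f'(x) = 3
  g(x) = 2·x^3 + 2·x^2   ⇒   g'(x) = 6·x^2 + 4·x
  lim(x→∞) f'(x)/g'(x) = lim(x→∞) (3)/(6·x^2 + 4·x)
  = 0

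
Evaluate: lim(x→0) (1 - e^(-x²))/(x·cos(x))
This is a 0/0 indeterminate form.

Apply L'Hôpital's rule: differentiate numerator and denominator separately.
  f(x) = 1 - e^(-x^2)   ⇒   f'(x) = 2·x·e^(-x^2)
  g(x) = x·cos(x)   ⇒   g'(x) = -x·sin(x) + cos(x)
  lim(x→0) f'(x)/g'(x) = lim(x→0) (2·x·e^(-x^2))/(-x·sin(x) + cos(x))
  = 0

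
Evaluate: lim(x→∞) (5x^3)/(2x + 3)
This is an ∞/∞ indeterminate form.

Apply L'Hôpital's rule: differentiate numerator and denominator separately.
  f(x) = 5·x^3   ⇒   f'(x) = 15·x^2
  g(x) = 2·x + 3   ⇒   g'(x) = 2
  lim(x→∞) f'(x)/g'(x) = lim(x→∞) (15·x^2)/(2)
  = ∞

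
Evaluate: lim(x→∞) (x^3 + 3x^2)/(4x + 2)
This is an ∞/∞ indeterminate form.

Apply L'Hôpital's rule: differentiate numerator and denominator separately.
  f(x) = x^3 + 3·x^2   ⇒   f'(x) = 3·x^2 + 6·x
  g(x) = 4·x + 2   ⇒   g'(x) = 4
  lim(x→∞) f'(x)/g'(x) = lim(x→∞) (3·x^2 + 6·x)/(4)
  = ∞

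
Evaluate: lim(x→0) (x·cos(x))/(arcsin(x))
This is a 0/0 indeterminate form.

Apply L'Hôpital's rule: differentiate numerator and denominator separately.
  f(x) = x·cos(x)   ⇒   f'(x) = -x·sin(x) + cos(x)
  g(x) = asin(x)   ⇒   g'(x) = 1/sqrt(1 - x^2)
  lim(x→0) f'(x)/g'(x) = lim(x→0) (-x·sin(x) + cos(x))/(1/sqrt(1 - x^2))
  = 1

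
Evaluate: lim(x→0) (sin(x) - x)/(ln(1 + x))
This is a 0/0 indeterminate form.

Apply L'Hôpital's rule: differentiate numerator and denominator separately.
  f(x) = -x + sin(x)   ⇒   f'(x) = cos(x) - 1
  g(x) = ln(x + 1)   ⇒   g'(x) = 1/(x + 1)
  lim(x→0) f'(x)/g'(x) = lim(x→0) (cos(x) - 1)/(1/(x + 1))
  = 0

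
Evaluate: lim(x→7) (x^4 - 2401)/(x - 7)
This is a standard limit.

Factor or rationalize the expression:
  lim(x→7) (x^4 - 2401)/(x - 7) = 1372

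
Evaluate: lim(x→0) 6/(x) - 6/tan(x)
This is an ∞-∞ indeterminate form.

Combine fractions or rationalize to convert ∞-∞ to 0/0 form:
  lim(x→0) 6/(x) - 6/tan(x) = 0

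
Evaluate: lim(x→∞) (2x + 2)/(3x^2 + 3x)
This is an ∞/∞ indeterminate form.

Apply L'Hôpital's rule: differentiate numerator and denominator separately.
  f(x) = 2·x + 2   ⇒   f'(x) = 2
  g(x) = 3·x^2 + 3·x   ⇒   g'(x) = 6·x + 3
  lim(x→∞) f'(x)/g'(x) = lim(x→∞) (2)/(6·x + 3)
  = 0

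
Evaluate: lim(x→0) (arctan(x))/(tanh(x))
This is a 0/0 indeterminate form.

Apply L'Hôpital's rule: differentiate numerator and denominator separately.
  f(x) = atan(x)   ⇒   f'(x) = 1/(x^2 + 1)
  g(x) = tanh(x)   ⇒   g'(x) = 1 - tanh(x)^2
  lim(x→0) f'(x)/g'(x) = lim(x→0) (1/(x^2 + 1))/(1 - tanh(x)^2)
  = 1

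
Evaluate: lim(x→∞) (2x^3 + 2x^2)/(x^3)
This is an ∞/∞ indeterminate form.

Apply L'Hôpital's rule: differentiate numerator and denominator separately.
  f(x) = 2·x^3 + 2·x^2   ⇒   f'(x) = 6·x^2 + 4·x
  g(x) = x^3   ⇒   g'(x) = 3·x^2
  lim(x→∞) f'(x)/g'(x) = lim(x→∞) (6·x^2 + 4·x)/(3·x^2)
  = 2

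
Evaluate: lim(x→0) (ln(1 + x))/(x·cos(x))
This is a 0/0 indeterminate form.

Apply L'Hôpital's rule: differentiate numerator and denominator separately.
  f(x) = ln(x + 1)   ⇒   f'(x) = 1/(x + 1)
  g(x) = x·cos(x)   ⇒   g'(x) = -x·sin(x) + cos(x)
  lim(x→0) f'(x)/g'(x) = lim(x→0) (1/(x + 1))/(-x·sin(x) + cos(x))
  = 1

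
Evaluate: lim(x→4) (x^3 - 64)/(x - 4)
This is a standard limit.

Factor or rationalize the expression:
  lim(x→4) (x^3 - 64)/(x - 4) = 48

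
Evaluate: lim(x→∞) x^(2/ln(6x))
This is an exponential indeterminate form.

For exponential indeterminate forms, take the natural log:
  Let L = lim(x→∞) x^(2/ln(6x))
  Then ln(L) = lim(x→∞) [exponent × ln(base)]
  Evaluate using L'Hôpital or standard limits, then exponentiate.
  L = e²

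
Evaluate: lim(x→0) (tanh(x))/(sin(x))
This is a 0/0 indeterminate form.

Apply L'Hôpital's rule: differentiate numerator and denominator separately.
  f(x) = tanh(x)   ⇒   f'(x) = 1 - tanh(x)^2
  g(x) = sin(x)   ⇒   g'(x) = cos(x)
  lim(x→0) f'(x)/g'(x) = lim(x→0) (1 - tanh(x)^2)/(cos(x))
  = 1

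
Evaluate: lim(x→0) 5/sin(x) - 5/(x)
This is an ∞-∞ indeterminate form.

Combine fractions or rationalize to convert ∞-∞ to 0/0 form:
  lim(x→0) 5/sin(x) - 5/(x) = 0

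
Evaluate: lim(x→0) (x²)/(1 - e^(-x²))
This is a 0/0 indeterminate form.

Apply L'Hôpital's rule: differentiate numerator and denominator separately.
  f(x) = x^2   ⇒   f'(x) = 2·x
  g(x) = 1 - e^(-x^2)   ⇒   g'(x) = 2·x·e^(-x^2)
  lim(x→0) f'(x)/g'(x) = lim(x→0) (2·x)/(2·x·e^(-x^2))
  = 1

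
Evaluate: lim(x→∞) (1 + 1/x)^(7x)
This is an exponential indeterminate form.

For exponential indeterminate forms, take the natural log:
  Let L = lim(x→∞) (1 + 1/x)^(7x)
  Then ln(L) = lim(x→∞) [exponent × ln(base)]
  Evaluate using L'Hôpital or standard limits, then exponentiate.
  L = e^(7)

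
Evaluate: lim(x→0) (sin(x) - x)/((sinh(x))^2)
This is a 0/0 indeterminate form.

Apply L'Hôpital's rule: differentiate numerator and denominator separately.
  f(x) = -x + sin(x)   ⇒   f'(x) = cos(x) - 1
  g(x) = sinh(x)^2   ⇒   g'(x) = 2·sinh(x)·cosh(x)
  lim(x→0) f'(x)/g'(x) = lim(x→0) (cos(x) - 1)/(2·sinh(x)·cosh(x))
  = 0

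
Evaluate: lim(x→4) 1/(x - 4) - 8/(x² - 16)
This is an ∞-∞ indeterminate form.

Combine fractions or rationalize to convert ∞-∞ to 0/0 form:
  lim(x→4) 1/(x - 4) - 8/(x² - 16) = 1/8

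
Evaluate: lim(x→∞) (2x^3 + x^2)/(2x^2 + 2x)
This is an ∞/∞ indeterminate form.

Apply L'Hôpital's rule: differentiate numerator and denominator separately.
  f(x) = 2·x^3 + x^2   ⇒   f'(x) = 6·x^2 + 2·x
  g(x) = 2·x^2 + 2·x   ⇒   g'(x) = 4·x + 2
  lim(x→∞) f'(x)/g'(x) = lim(x→∞) (6·x^2 + 2·x)/(4·x + 2)
  = ∞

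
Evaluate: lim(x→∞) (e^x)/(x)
This is an ∞/∞ indeterminate form.

Apply L'Hôpital's rule: differentiate numerator and denominator separately.
  f(x) = e^(x)   ⇒   f'(x) = e^(x)
  g(x) = x   ⇒   g'(x) = 1
  lim(x→∞) f'(x)/g'(x) = lim(x→∞) (e^(x))/(1)
  = ∞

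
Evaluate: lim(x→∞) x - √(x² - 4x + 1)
This is an ∞-∞ indeterminate form.

Combine fractions or rationalize to convert ∞-∞ to 0/0 form:
  lim(x→∞) x - √(x² - 4x + 1) = 2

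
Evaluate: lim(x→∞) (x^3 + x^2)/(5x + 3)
This is an ∞/∞ indeterminate form.

Apply L'Hôpital's rule: differentiate numerator and denominator separately.
  f(x) = x^3 + x^2   ⇒   f'(x) = 3·x^2 + 2·x
  g(x) = 5·x + 3   ⇒   g'(x) = 5
  lim(x→∞) f'(x)/g'(x) = lim(x→∞) (3·x^2 + 2·x)/(5)
  = ∞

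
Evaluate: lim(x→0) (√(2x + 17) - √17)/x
This is a standard limit.

Factor or rationalize the expression:
  lim(x→0) (√(2x + 17) - √17)/x = sqrt(17)/17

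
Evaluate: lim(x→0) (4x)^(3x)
This is an exponential indeterminate form.

For exponential indeterminate forms, take the natural log:
  Let L = lim(x→0) (4x)^(3x)
  Then ln(L) = lim(x→0) [exponent × ln(base)]
  Evaluate using L'Hôpital or standard limits, then exponentiate.
  L = 1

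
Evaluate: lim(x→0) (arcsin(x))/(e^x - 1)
This is a 0/0 indeterminate form.

Apply L'Hôpital's rule: differentiate numerator and denominator separately.
  f(x) = asin(x)   ⇒   f'(x) = 1/sqrt(1 - x^2)
  g(x) = e^(x) - 1   ⇒   g'(x) = e^(x)
  lim(x→0) f'(x)/g'(x) = lim(x→0) (1/sqrt(1 - x^2))/(e^(x))
  = 1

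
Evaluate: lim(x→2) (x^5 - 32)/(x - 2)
This is a standard limit.

Factor or rationalize the expression:
  lim(x→2) (x^5 - 32)/(x - 2) = 80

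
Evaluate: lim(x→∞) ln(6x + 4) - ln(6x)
This is an ∞-∞ indeterminate form.

Combine fractions or rationalize to convert ∞-∞ to 0/0 form:
  lim(x→∞) ln(6x + 4) - ln(6x) = 0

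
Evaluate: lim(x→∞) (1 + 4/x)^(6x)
This is an exponential indeterminate form.

For exponential indeterminate forms, take the natural log:
  Let L = lim(x→∞) (1 + 4/x)^(6x)
  Then ln(L) = lim(x→∞) [exponent × ln(base)]
  Evaluate using L'Hôpital or standard limits, then exponentiate.
  L = e^(24)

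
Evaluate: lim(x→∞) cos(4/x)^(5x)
This is an exponential indeterminate form.

For exponential indeterminate forms, take the natural log:
  Let L = lim(x→∞) cos(4/x)^(5x)
  Then ln(L) = lim(x→∞) [exponent × ln(base)]
  Evaluate using L'Hôpital or standard limits, then exponentiate.
  L = 1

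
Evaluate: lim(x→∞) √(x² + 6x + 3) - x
This is an ∞-∞ indeterminate form.

Combine fractions or rationalize to convert ∞-∞ to 0/0 form:
  lim(x→∞) √(x² + 6x + 3) - x = 3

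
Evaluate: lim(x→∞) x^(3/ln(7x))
This is an exponential indeterminate form.

For exponential indeterminate forms, take the natural log:
  Let L = lim(x→∞) x^(3/ln(7x))
  Then ln(L) = lim(x→∞) [exponent × ln(base)]
  Evaluate using L'Hôpital or standard limits, then exponentiate.
  L = e^(3)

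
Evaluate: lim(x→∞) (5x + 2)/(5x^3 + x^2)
This is an ∞/∞ indeterminate form.

Apply L'Hôpital's rule: differentiate numerator and denominator separately.
  f(x) = 5·x + 2   ⇒   f'(x) = 5
  g(x) = 5·x^3 + x^2   ⇒   g'(x) = 15·x^2 + 2·x
  lim(x→∞) f'(x)/g'(x) = lim(x→∞) (5)/(15·x^2 + 2·x)
  = 0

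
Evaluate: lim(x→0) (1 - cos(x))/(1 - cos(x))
This is a 0/0 indeterminate form.

Apply L'Hôpital's rule: differentiate numerator and denominator separately.
  f(x) = 1 - cos(x)   ⇒   f'(x) = sin(x)
  g(x) = 1 - cos(x)   ⇒   g'(x) = sin(x)
  lim(x→0) f'(x)/g'(x) = lim(x→0) (sin(x))/(sin(x))
  = 1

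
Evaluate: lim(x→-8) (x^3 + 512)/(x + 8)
This is a standard limit.

Factor or rationalize the expression:
  lim(x→-8) (x^3 + 512)/(x + 8) = 192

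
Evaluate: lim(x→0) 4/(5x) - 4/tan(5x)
This is an ∞-∞ indeterminate form.

Combine fractions or rationalize to convert ∞-∞ to 0/0 form:
  lim(x→0) 4/(5x) - 4/tan(5x) = 0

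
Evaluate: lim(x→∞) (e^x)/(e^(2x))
This is an ∞/∞ indeterminate form.

Apply L'Hôpital's rule: differentiate numerator and denominator separately.
  f(x) = e^(x)   ⇒   f'(x) = e^(x)
  g(x) = e^(2·x)   ⇒   g'(x) = 2·e^(2·x)
  lim(x→∞) f'(x)/g'(x) = lim(x→∞) (e^(x))/(2·e^(2·x))
  = 0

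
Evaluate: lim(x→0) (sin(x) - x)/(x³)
This is a 0/0 indeterminate form.

Apply L'Hôpital's rule: differentiate numerator and denominator separately.
  f(x) = -x + sin(x)   ⇒   f'(x) = cos(x) - 1
  g(x) = x^3   ⇒   g'(x) = 3·x^2
  lim(x→0) f'(x)/g'(x) = lim(x→0) (cos(x) - 1)/(3·x^2)
  = -1/6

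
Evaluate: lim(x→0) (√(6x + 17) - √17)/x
This is a standard limit.

Factor or rationalize the expression:
  lim(x→0) (√(6x + 17) - √17)/x = 3·sqrt(17)/17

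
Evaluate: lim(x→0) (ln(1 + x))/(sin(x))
This is a 0/0 indeterminate form.

Apply L'Hôpital's rule: differentiate numerator and denominator separately.
  f(x) = ln(x + 1)   ⇒   f'(x) = 1/(x + 1)
  g(x) = sin(x)   ⇒   g'(x) = cos(x)
  lim(x→0) f'(x)/g'(x) = lim(x→0) (1/(x + 1))/(cos(x))
  = 1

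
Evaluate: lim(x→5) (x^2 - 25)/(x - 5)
This is a standard limit.

Factor or rationalize the expression:
  lim(x→5) (x^2 - 25)/(x - 5) = 10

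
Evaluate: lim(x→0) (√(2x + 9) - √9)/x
This is a standard limit.

Factor or rationalize the expression:
  lim(x→0) (√(2x + 9) - √9)/x = 1/3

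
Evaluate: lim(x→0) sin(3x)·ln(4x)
This is a 0·∞ indeterminate form.

Rewrite 0·∞ as a quotient (0/0 or ∞/∞ form), then apply L'Hôpital's rule:
  lim(x→0) sin(3x)·ln(4x) = 0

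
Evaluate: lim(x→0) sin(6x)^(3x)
This is an exponential indeterminate form.

For exponential indeterminate forms, take the natural log:
  Let L = lim(x→0) sin(6x)^(3x)
  Then ln(L) = lim(x→0) [exponent × ln(base)]
  Evaluate using L'Hôpital or standard limits, then exponentiate.
  L = 1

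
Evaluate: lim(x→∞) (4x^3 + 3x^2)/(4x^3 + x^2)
This is an ∞/∞ indeterminate form.

Apply L'Hôpital's rule: differentiate numerator and denominator separately.
  f(x) = 4·x^3 + 3·x^2   ⇒   f'(x) = 12·x^2 + 6·x
  g(x) = 4·x^3 + x^2   ⇒   g'(x) = 12·x^2 + 2·x
  lim(x→∞) f'(x)/g'(x) = lim(x→∞) (12·x^2 + 6·x)/(12·x^2 + 2·x)
  = 1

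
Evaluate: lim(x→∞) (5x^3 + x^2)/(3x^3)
This is an ∞/∞ indeterminate form.

Apply L'Hôpital's rule: differentiate numerator and denominator separately.
  f(x) = 5·x^3 + x^2   ⇒   f'(x) = 15·x^2 + 2·x
  g(x) = 3·x^3   ⇒   g'(x) = 9·x^2
  lim(x→∞) f'(x)/g'(x) = lim(x→∞) (15·x^2 + 2·x)/(9·x^2)
  = 5/3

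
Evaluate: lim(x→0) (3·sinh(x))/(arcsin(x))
This is a 0/0 indeterminate form.

Apply L'Hôpital's rule: differentiate numerator and denominator separately.
  f(x) = 3·sinh(x)   ⇒   f'(x) = 3·cosh(x)
  g(x) = asin(x)   ⇒   g'(x) = 1/sqrt(1 - x^2)
  lim(x→0) f'(x)/g'(x) = lim(x→0) (3·cosh(x))/(1/sqrt(1 - x^2))
  = 3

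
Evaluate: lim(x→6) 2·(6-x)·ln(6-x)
This is a 0·∞ indeterminate form.

Rewrite 0·∞ as a quotient (0/0 or ∞/∞ form), then apply L'Hôpital's rule:
  lim(x→6) 2·(6-x)·ln(6-x) = 0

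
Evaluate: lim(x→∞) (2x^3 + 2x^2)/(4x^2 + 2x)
This is an ∞/∞ indeterminate form.

Apply L'Hôpital's rule: differentiate numerator and denominator separately.
  f(x) = 2·x^3 + 2·x^2   ⇒   f'(x) = 6·x^2 + 4·x
  g(x) = 4·x^2 + 2·x   ⇒   g'(x) = 8·x + 2
  lim(x→∞) f'(x)/g'(x) = lim(x→∞) (6·x^2 + 4·x)/(8·x + 2)
  = ∞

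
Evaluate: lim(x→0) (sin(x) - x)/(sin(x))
This is a 0/0 indeterminate form.

Apply L'Hôpital's rule: differentiate numerator and denominator separately.
  f(x) = -x + sin(x)   ⇒   f'(x) = cos(x) - 1
  g(x) = sin(x)   ⇒   g'(x) = cos(x)
  lim(x→0) f'(x)/g'(x) = lim(x→0) (cos(x) - 1)/(cos(x))
  = 0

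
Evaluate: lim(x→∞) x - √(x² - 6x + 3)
This is an ∞-∞ indeterminate form.

Combine fractions or rationalize to convert ∞-∞ to 0/0 form:
  lim(x→∞) x - √(x² - 6x + 3) = 3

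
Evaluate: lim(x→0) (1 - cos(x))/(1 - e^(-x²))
This is a 0/0 indeterminate form.

Apply L'Hôpital's rule: differentiate numerator and denominator separately.
  f(x) = 1 - cos(x)   ⇒   f'(x) = sin(x)
  g(x) = 1 - e^(-x^2)   ⇒   g'(x) = 2·x·e^(-x^2)
  lim(x→0) f'(x)/g'(x) = lim(x→0) (sin(x))/(2·x·e^(-x^2))
  = 1/2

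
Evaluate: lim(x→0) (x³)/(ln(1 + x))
This is a 0/0 indeterminate form.

Apply L'Hôpital's rule: differentiate numerator and denominator separately.
  f(x) = x^3   ⇒   f'(x) = 3·x^2
  g(x) = ln(x + 1)   ⇒   g'(x) = 1/(x + 1)
  lim(x→0) f'(x)/g'(x) = lim(x→0) (3·x^2)/(1/(x + 1))
  = 0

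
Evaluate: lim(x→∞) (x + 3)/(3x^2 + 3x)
This is an ∞/∞ indeterminate form.

Apply L'Hôpital's rule: differentiate numerator and denominator separately.
  f(x) = x + 3   ⇒   f'(x) = 1
  g(x) = 3·x^2 + 3·x   ⇒   g'(x) = 6·x + 3
  lim(x→∞) f'(x)/g'(x) = lim(x→∞) (1)/(6·x + 3)
  = 0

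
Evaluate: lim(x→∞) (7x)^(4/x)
This is an exponential indeterminate form.

For exponential indeterminate forms, take the natural log:
  Let L = lim(x→∞) (7x)^(4/x)
  Then ln(L) = lim(x→∞) [exponent × ln(base)]
  Evaluate using L'Hôpital or standard limits, then exponentiate.
  L = 1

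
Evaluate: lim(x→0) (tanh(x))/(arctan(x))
This is a 0/0 indeterminate form.

Apply L'Hôpital's rule: differentiate numerator and denominator separately.
  f(x) = tanh(x)   ⇒   f'(x) = 1 - tanh(x)^2
  g(x) = atan(x)   ⇒   g'(x) = 1/(x^2 + 1)
  lim(x→0) f'(x)/g'(x) = lim(x→0) (1 - tanh(x)^2)/(1/(x^2 + 1))
  = 1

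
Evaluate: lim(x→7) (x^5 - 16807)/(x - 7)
This is a standard limit.

Factor or rationalize the expression:
  lim(x→7) (x^5 - 16807)/(x - 7) = 12005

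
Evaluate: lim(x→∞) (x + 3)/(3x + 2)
This is an ∞/∞ indeterminate form.

Apply L'Hôpital's rule: differentiate numerator and denominator separately.
  f(x) = x + 3   ⇒   f'(x) = 1
  g(x) = 3·x + 2   ⇒   g'(x) = 3
  lim(x→∞) f'(x)/g'(x) = lim(x→∞) (1)/(3)
  = 1/3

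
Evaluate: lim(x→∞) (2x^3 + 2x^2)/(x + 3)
This is an ∞/∞ indeterminate form.

Apply L'Hôpital's rule: differentiate numerator and denominator separately.
  f(x) = 2·x^3 + 2·x^2   ⇒   f'(x) = 6·x^2 + 4·x
  g(x) = x + 3   ⇒   g'(x) = 1
  lim(x→∞) f'(x)/g'(x) = lim(x→∞) (6·x^2 + 4·x)/(1)
  = ∞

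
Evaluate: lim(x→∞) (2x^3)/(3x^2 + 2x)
This is an ∞/∞ indeterminate form.

Apply L'Hôpital's rule: differentiate numerator and denominator separately.
  f(x) = 2·x^3   ⇒   f'(x) = 6·x^2
  g(x) = 3·x^2 + 2·x   ⇒   g'(x) = 6·x + 2
  lim(x→∞) f'(x)/g'(x) = lim(x→∞) (6·x^2)/(6·x + 2)
  = ∞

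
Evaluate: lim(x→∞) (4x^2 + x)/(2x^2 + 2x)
This is an ∞/∞ indeterminate form.

Apply L'Hôpital's rule: differentiate numerator and denominator separately.
  f(x) = 4·x^2 + x   ⇒   f'(x) = 8·x + 1
  g(x) = 2·x^2 + 2·x   ⇒   g'(x) = 4·x + 2
  lim(x→∞) f'(x)/g'(x) = lim(x→∞) (8·x + 1)/(4·x + 2)
  = 2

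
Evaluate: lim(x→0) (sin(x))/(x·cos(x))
This is a 0/0 indeterminate form.

Apply L'Hôpital's rule: differentiate numerator and denominator separately.
  f(x) = sin(x)   ⇒   f'(x) = cos(x)
  g(x) = x·cos(x)   ⇒   g'(x) = -x·sin(x) + cos(x)
  lim(x→0) f'(x)/g'(x) = lim(x→0) (cos(x))/(-x·sin(x) + cos(x))
  = 1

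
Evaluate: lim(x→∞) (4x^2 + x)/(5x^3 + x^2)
This is an ∞/∞ indeterminate form.

Apply L'Hôpital's rule: differentiate numerator and denominator separately.
  f(x) = 4·x^2 + x   ⇒   f'(x) = 8·x + 1
  g(x) = 5·x^3 + x^2   ⇒   g'(x) = 15·x^2 + 2·x
  lim(x→∞) f'(x)/g'(x) = lim(x→∞) (8·x + 1)/(15·x^2 + 2·x)
  = 0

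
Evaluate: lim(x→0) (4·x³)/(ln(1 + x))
This is a 0/0 indeterminate form.

Apply L'Hôpital's rule: differentiate numerator and denominator separately.
  f(x) = 4·x^3   ⇒   f'(x) = 12·x^2
  g(x) = ln(x + 1)   ⇒   g'(x) = 1/(x + 1)
  lim(x→0) f'(x)/g'(x) = lim(x→0) (12·x^2)/(1/(x + 1))
  = 0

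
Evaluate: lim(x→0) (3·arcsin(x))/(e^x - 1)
This is a 0/0 indeterminate form.

Apply L'Hôpital's rule: differentiate numerator and denominator separately.
  f(x) = 3·asin(x)   ⇒   f'(x) = 3/sqrt(1 - x^2)
  g(x) = e^(x) - 1   ⇒   g'(x) = e^(x)
  lim(x→0) f'(x)/g'(x) = lim(x→0) (3/sqrt(1 - x^2))/(e^(x))
  = 3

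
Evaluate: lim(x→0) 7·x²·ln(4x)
This is a 0·∞ indeterminate form.

Rewrite 0·∞ as a quotient (0/0 or ∞/∞ form), then apply L'Hôpital's rule:
  lim(x→0) 7·x²·ln(4x) = 0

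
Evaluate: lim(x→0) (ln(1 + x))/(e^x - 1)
This is a 0/0 indeterminate form.

Apply L'Hôpital's rule: differentiate numerator and denominator separately.
  f(x) = ln(x + 1)   ⇒   f'(x) = 1/(x + 1)
  g(x) = e^(x) - 1   ⇒   g'(x) = e^(x)
  lim(x→0) f'(x)/g'(x) = lim(x→0) (1/(x + 1))/(e^(x))
  = 1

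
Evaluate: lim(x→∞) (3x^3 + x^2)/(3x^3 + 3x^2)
This is an ∞/∞ indeterminate form.

Apply L'Hôpital's rule: differentiate numerator and denominator separately.
  f(x) = 3·x^3 + x^2   ⇒   f'(x) = 9·x^2 + 2·x
  g(x) = 3·x^3 + 3·x^2   ⇒   g'(x) = 9·x^2 + 6·x
  lim(x→∞) f'(x)/g'(x) = lim(x→∞) (9·x^2 + 2·x)/(9·x^2 + 6·x)
  = 1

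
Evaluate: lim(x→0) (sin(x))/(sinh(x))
This is a 0/0 indeterminate form.

Apply L'Hôpital's rule: differentiate numerator and denominator separately.
  f(x) = sin(x)   ⇒   f'(x) = cos(x)
  g(x) = sinh(x)   ⇒   g'(x) = cosh(x)
  lim(x→0) f'(x)/g'(x) = lim(x→0) (cos(x))/(cosh(x))
  = 1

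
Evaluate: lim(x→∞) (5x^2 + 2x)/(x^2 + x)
This is an ∞/∞ indeterminate form.

Apply L'Hôpital's rule: differentiate numerator and denominator separately.
  f(x) = 5·x^2 + 2·x   ⇒   f'(x) = 10·x + 2
  g(x) = x^2 + x   ⇒   g'(x) = 2·x + 1
  lim(x→∞) f'(x)/g'(x) = lim(x→∞) (10·x + 2)/(2·x + 1)
  = 5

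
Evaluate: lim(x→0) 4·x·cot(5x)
This is a 0·∞ indeterminate form.

Rewrite 0·∞ as a quotient (0/0 or ∞/∞ form), then apply L'Hôpital's rule:
  lim(x→0) 4·x·cot(5x) = 4/5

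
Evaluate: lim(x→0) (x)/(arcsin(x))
This is a 0/0 indeterminate form.

Apply L'Hôpital's rule: differentiate numerator and denominator separately.
  f(x) = x   ⇒   f'(x) = 1
  g(x) = asin(x)   ⇒   g'(x) = 1/sqrt(1 - x^2)
  lim(x→0) f'(x)/g'(x) = lim(x→0) (1)/(1/sqrt(1 - x^2))
  = 1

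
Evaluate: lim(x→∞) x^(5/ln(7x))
This is an exponential indeterminate form.

For exponential indeterminate forms, take the natural log:
  Let L = lim(x→∞) x^(5/ln(7x))
  Then ln(L) = lim(x→∞) [exponent × ln(base)]
  Evaluate using L'Hôpital or standard limits, then exponentiate.
  L = e^(5)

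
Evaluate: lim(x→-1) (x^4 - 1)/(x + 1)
This is a standard limit.

Factor or rationalize the expression:
  lim(x→-1) (x^4 - 1)/(x + 1) = -4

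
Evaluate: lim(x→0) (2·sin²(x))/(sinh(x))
This is a 0/0 indeterminate form.

Apply L'Hôpital's rule: differentiate numerator and denominator separately.
  f(x) = 2·sin(x)^2   ⇒   f'(x) = 4·sin(x)·cos(x)
  g(x) = sinh(x)   ⇒   g'(x) = cosh(x)
  lim(x→0) f'(x)/g'(x) = lim(x→0) (4·sin(x)·cos(x))/(cosh(x))
  = 0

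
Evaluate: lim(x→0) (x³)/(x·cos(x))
This is a 0/0 indeterminate form.

Apply L'Hôpital's rule: differentiate numerator and denominator separately.
  f(x) = x^3   ⇒   f'(x) = 3·x^2
  g(x) = x·cos(x)   ⇒   g'(x) = -x·sin(x) + cos(x)
  lim(x→0) f'(x)/g'(x) = lim(x→0) (3·x^2)/(-x·sin(x) + cos(x))
  = 0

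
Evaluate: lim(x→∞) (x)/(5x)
This is an ∞/∞ indeterminate form.

Apply L'Hôpital's rule: differentiate numerator and denominator separately.
  f(x) = x   ⇒   f'(x) = 1
  g(x) = 5·x   ⇒   g'(x) = 5
  lim(x→∞) f'(x)/g'(x) = lim(x→∞) (1)/(5)
  = 1/5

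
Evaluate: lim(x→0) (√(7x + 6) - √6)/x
This is a standard limit.

Factor or rationalize the expression:
  lim(x→0) (√(7x + 6) - √6)/x = 7·sqrt(6)/12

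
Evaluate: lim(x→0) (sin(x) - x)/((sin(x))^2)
This is a 0/0 indeterminate form.

Apply L'Hôpital's rule: differentiate numerator and denominator separately.
  f(x) = -x + sin(x)   ⇒   f'(x) = cos(x) - 1
  g(x) = sin(x)^2   ⇒   g'(x) = 2·sin(x)·cos(x)
  lim(x→0) f'(x)/g'(x) = lim(x→0) (cos(x) - 1)/(2·sin(x)·cos(x))
  = 0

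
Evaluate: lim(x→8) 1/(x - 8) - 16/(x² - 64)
This is an ∞-∞ indeterminate form.

Combine fractions or rationalize to convert ∞-∞ to 0/0 form:
  lim(x→8) 1/(x - 8) - 16/(x² - 64) = 1/16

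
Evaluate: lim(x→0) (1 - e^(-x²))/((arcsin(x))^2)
This is a 0/0 indeterminate form.

Apply L'Hôpital's rule: differentiate numerator and denominator separately.
  f(x) = 1 - e^(-x^2)   ⇒   f'(x) = 2·x·e^(-x^2)
  g(x) = asin(x)^2   ⇒   g'(x) = 2·asin(x)/sqrt(1 - x^2)
  lim(x→0) f'(x)/g'(x) = lim(x→0) (2·x·e^(-x^2))/(2·asin(x)/sqrt(1 - x^2))
  = 1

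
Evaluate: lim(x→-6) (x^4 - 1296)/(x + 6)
This is a standard limit.

Factor or rationalize the expression:
  lim(x→-6) (x^4 - 1296)/(x + 6) = -864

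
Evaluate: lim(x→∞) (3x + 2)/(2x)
This is an ∞/∞ indeterminate form.

Apply L'Hôpital's rule: differentiate numerator and denominator separately.
  f(x) = 3·x + 2   ⇒   f'(x) = 3
  g(x) = 2·x   ⇒   g'(x) = 2
  lim(x→∞) f'(x)/g'(x) = lim(x→∞) (3)/(2)
  = 3/2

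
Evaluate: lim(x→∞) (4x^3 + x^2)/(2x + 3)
This is an ∞/∞ indeterminate form.

Apply L'Hôpital's rule: differentiate numerator and denominator separately.
  f(x) = 4·x^3 + x^2   ⇒   f'(x) = 12·x^2 + 2·x
  g(x) = 2·x + 3   ⇒   g'(x) = 2
  lim(x→∞) f'(x)/g'(x) = lim(x→∞) (12·x^2 + 2·x)/(2)
  = ∞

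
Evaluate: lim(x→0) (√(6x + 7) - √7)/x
This is a standard limit.

Factor or rationalize the expression:
  lim(x→0) (√(6x + 7) - √7)/x = 3·sqrt(7)/7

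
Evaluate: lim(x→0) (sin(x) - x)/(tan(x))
This is a 0/0 indeterminate form.

Apply L'Hôpital's rule: differentiate numerator and denominator separately.
  f(x) = -x + sin(x)   ⇒   f'(x) = cos(x) - 1
  g(x) = tan(x)   ⇒   g'(x) = tan(x)^2 + 1
  lim(x→0) f'(x)/g'(x) = lim(x→0) (cos(x) - 1)/(tan(x)^2 + 1)
  = 0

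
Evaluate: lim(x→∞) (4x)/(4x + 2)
This is an ∞/∞ indeterminate form.

Apply L'Hôpital's rule: differentiate numerator and denominator separately.
  f(x) = 4·x   ⇒   f'(x) = 4
  g(x) = 4·x + 2   ⇒   g'(x) = 4
  lim(x→∞) f'(x)/g'(x) = lim(x→∞) (4)/(4)
  = 1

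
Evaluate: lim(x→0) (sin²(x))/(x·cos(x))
This is a 0/0 indeterminate form.

Apply L'Hôpital's rule: differentiate numerator and denominator separately.
  f(x) = sin(x)^2   ⇒   f'(x) = 2·sin(x)·cos(x)
  g(x) = x·cos(x)   ⇒   g'(x) = -x·sin(x) + cos(x)
  lim(x→0) f'(x)/g'(x) = lim(x→0) (2·sin(x)·cos(x))/(-x·sin(x) + cos(x))
  = 0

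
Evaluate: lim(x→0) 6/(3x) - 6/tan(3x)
This is an ∞-∞ indeterminate form.

Combine fractions or rationalize to convert ∞-∞ to 0/0 form:
  lim(x→0) 6/(3x) - 6/tan(3x) = 0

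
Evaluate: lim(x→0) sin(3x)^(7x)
This is an exponential indeterminate form.

For exponential indeterminate forms, take the natural log:
  Let L = lim(x→0) sin(3x)^(7x)
  Then ln(L) = lim(x→0) [exponent × ln(base)]
  Evaluate using L'Hôpital or standard limits, then exponentiate.
  L = 1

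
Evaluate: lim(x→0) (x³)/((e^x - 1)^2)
This is a 0/0 indeterminate form.

Apply L'Hôpital's rule: differentiate numerator and denominator separately.
  f(x) = x^3   ⇒   f'(x) = 3·x^2
  g(x) = (e^(x) - 1)^2   ⇒   g'(x) = 2·(e^(x) - 1)·e^(x)
  lim(x→0) f'(x)/g'(x) = lim(x→0) (3·x^2)/(2·(e^(x) - 1)·e^(x))
  = 0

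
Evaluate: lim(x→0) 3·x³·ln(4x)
This is a 0·∞ indeterminate form.

Rewrite 0·∞ as a quotient (0/0 or ∞/∞ form), then apply L'Hôpital's rule:
  lim(x→0) 3·x³·ln(4x) = 0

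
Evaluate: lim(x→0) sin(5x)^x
This is an exponential indeterminate form.

For exponential indeterminate forms, take the natural log:
  Let L = lim(x→0) sin(5x)^x
  Then ln(L) = lim(x→0) [exponent × ln(base)]
  Evaluate using L'Hôpital or standard limits, then exponentiate.
  L = 1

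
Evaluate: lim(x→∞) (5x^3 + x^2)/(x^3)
This is an ∞/∞ indeterminate form.

Apply L'Hôpital's rule: differentiate numerator and denominator separately.
  f(x) = 5·x^3 + x^2   ⇒   f'(x) = 15·x^2 + 2·x
  g(x) = x^3   ⇒   g'(x) = 3·x^2
  lim(x→∞) f'(x)/g'(x) = lim(x→∞) (15·x^2 + 2·x)/(3·x^2)
  = 5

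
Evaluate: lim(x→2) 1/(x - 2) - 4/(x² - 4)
This is an ∞-∞ indeterminate form.

Combine fractions or rationalize to convert ∞-∞ to 0/0 form:
  lim(x→2) 1/(x - 2) - 4/(x² - 4) = 1/4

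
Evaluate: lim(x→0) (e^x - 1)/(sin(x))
This is a 0/0 indeterminate form.

Apply L'Hôpital's rule: differentiate numerator and denominator separately.
  f(x) = e^(x) - 1   ⇒   f'(x) = e^(x)
  g(x) = sin(x)   ⇒   g'(x) = cos(x)
  lim(x→0) f'(x)/g'(x) = lim(x→0) (e^(x))/(cos(x))
  = 1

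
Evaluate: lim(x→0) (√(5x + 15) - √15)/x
This is a standard limit.

Factor or rationalize the expression:
  lim(x→0) (√(5x + 15) - √15)/x = sqrt(15)/6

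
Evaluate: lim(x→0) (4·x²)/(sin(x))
This is a 0/0 indeterminate form.

Apply L'Hôpital's rule: differentiate numerator and denominator separately.
  f(x) = 4·x^2   ⇒   f'(x) = 8·x
  g(x) = sin(x)   ⇒   g'(x) = cos(x)
  lim(x→0) f'(x)/g'(x) = lim(x→0) (8·x)/(cos(x))
  = 0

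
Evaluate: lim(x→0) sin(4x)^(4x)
This is an exponential indeterminate form.

For exponential indeterminate forms, take the natural log:
  Let L = lim(x→0) sin(4x)^(4x)
  Then ln(L) = lim(x→0) [exponent × ln(base)]
  Evaluate using L'Hôpital or standard limits, then exponentiate.
  L = 1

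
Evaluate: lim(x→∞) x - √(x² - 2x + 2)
This is an ∞-∞ indeterminate form.

Combine fractions or rationalize to convert ∞-∞ to 0/0 form:
  lim(x→∞) x - √(x² - 2x + 2) = 1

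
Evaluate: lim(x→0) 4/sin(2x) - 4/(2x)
This is an ∞-∞ indeterminate form.

Combine fractions or rationalize to convert ∞-∞ to 0/0 form:
  lim(x→0) 4/sin(2x) - 4/(2x) = 0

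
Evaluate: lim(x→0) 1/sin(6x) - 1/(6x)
This is an ∞-∞ indeterminate form.

Combine fractions or rationalize to convert ∞-∞ to 0/0 form:
  lim(x→0) 1/sin(6x) - 1/(6x) = 0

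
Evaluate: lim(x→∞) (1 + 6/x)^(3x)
This is an exponential indeterminate form.

For exponential indeterminate forms, take the natural log:
  Let L = lim(x→∞) (1 + 6/x)^(3x)
  Then ln(L) = lim(x→∞) [exponent × ln(base)]
  Evaluate using L'Hôpital or standard limits, then exponentiate.
  L = e^(18)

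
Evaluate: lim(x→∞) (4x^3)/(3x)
This is an ∞/∞ indeterminate form.

Apply L'Hôpital's rule: differentiate numerator and denominator separately.
  f(x) = 4·x^3   ⇒   f'(x) = 12·x^2
  g(x) = 3·x   ⇒   g'(x) = 3
  lim(x→∞) f'(x)/g'(x) = lim(x→∞) (12·x^2)/(3)
  = ∞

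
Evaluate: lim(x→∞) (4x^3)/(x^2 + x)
This is an ∞/∞ indeterminate form.

Apply L'Hôpital's rule: differentiate numerator and denominator separately.
  f(x) = 4·x^3   ⇒   f'(x) = 12·x^2
  g(x) = x^2 + x   ⇒   g'(x) = 2·x + 1
  lim(x→∞) f'(x)/g'(x) = lim(x→∞) (12·x^2)/(2·x + 1)
  = ∞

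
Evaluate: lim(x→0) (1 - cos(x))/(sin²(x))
This is a 0/0 indeterminate form.

Apply L'Hôpital's rule: differentiate numerator and denominator separately.
  f(x) = 1 - cos(x)   ⇒   f'(x) = sin(x)
  g(x) = sin(x)^2   ⇒   g'(x) = 2·sin(x)·cos(x)
  lim(x→0) f'(x)/g'(x) = lim(x→0) (sin(x))/(2·sin(x)·cos(x))
  = 1/2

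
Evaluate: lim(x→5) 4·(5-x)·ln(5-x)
This is a 0·∞ indeterminate form.

Rewrite 0·∞ as a quotient (0/0 or ∞/∞ form), then apply L'Hôpital's rule:
  lim(x→5) 4·(5-x)·ln(5-x) = 0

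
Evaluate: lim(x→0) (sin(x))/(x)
This is a 0/0 indeterminate form.

Apply L'Hôpital's rule: differentiate numerator and denominator separately.
  f(x) = sin(x)   ⇒   f'(x) = cos(x)
  g(x) = x   ⇒   g'(x) = 1
  lim(x→0) f'(x)/g'(x) = lim(x→0) (cos(x))/(1)
  = 1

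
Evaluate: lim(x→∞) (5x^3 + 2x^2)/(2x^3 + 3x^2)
This is an ∞/∞ indeterminate form.

Apply L'Hôpital's rule: differentiate numerator and denominator separately.
  f(x) = 5·x^3 + 2·x^2   ⇒   f'(x) = 15·x^2 + 4·x
  g(x) = 2·x^3 + 3·x^2   ⇒   g'(x) = 6·x^2 + 6·x
  lim(x→∞) f'(x)/g'(x) = lim(x→∞) (15·x^2 + 4·x)/(6·x^2 + 6·x)
  = 5/2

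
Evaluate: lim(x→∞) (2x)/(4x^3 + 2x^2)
This is an ∞/∞ indeterminate form.

Apply L'Hôpital's rule: differentiate numerator and denominator separately.
  f(x) = 2·x   ⇒   f'(x) = 2
  g(x) = 4·x^3 + 2·x^2   ⇒   g'(x) = 12·x^2 + 4·x
  lim(x→∞) f'(x)/g'(x) = lim(x→∞) (2)/(12·x^2 + 4·x)
  = 0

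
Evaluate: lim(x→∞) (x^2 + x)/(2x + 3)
This is an ∞/∞ indeterminate form.

Apply L'Hôpital's rule: differentiate numerator and denominator separately.
  f(x) = x^2 + x   ⇒   f'(x) = 2·x + 1
  g(x) = 2·x + 3   ⇒   g'(x) = 2
  lim(x→∞) f'(x)/g'(x) = lim(x→∞) (2·x + 1)/(2)
  = ∞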